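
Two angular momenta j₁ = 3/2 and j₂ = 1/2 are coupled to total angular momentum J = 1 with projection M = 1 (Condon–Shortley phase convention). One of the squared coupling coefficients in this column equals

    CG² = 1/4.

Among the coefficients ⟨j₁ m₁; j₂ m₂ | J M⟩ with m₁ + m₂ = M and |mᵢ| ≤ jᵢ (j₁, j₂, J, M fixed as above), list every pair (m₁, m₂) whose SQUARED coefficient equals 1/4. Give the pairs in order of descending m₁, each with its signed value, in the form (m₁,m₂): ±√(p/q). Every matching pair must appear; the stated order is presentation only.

Admissible pairs with m₁+m₂ = M = 1: (1/2,1/2), (3/2,-1/2)
  (m₁,m₂)=(3/2,-1/2): CG² = 3/4, CG = +√(3/4)
  (m₁,m₂)=(1/2,1/2): CG² = 1/4, CG = −√(1/4)   ← matches the target
Pairs with CG² = 1/4: (1/2,1/2): −√(1/4)

(1/2,1/2): −√(1/4)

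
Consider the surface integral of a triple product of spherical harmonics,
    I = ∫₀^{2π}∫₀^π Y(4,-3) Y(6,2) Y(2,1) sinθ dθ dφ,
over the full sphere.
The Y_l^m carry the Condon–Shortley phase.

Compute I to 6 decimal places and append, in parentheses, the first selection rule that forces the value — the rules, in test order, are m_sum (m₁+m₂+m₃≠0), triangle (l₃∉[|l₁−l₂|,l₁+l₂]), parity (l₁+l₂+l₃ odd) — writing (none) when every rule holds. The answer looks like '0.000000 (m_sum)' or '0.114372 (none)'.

Checks pass: Σm=0; 12 even; l₃=2∈[2,10].
(2·4+1)(2·6+1)(2·2+1) = 585
Δ: 8! 0! 4! / 13! → 1/6435
sum: t=4:+1/2304 = 1/2304
3j²(4 6 2; 0 0 0) = Δ·Π!·Σ² = 5/143  (sign +1)
sum: t=7:−1/30240 = -1/30240
3j²(4 6 2; -3 2 1) = Δ·Π!·Σ² = 32/6435  (sign +1)
combine: 4πI² = 585·5/143·32/6435 = 160/1573
take √, sign +1: I = 0.08996855
No selection rule forces the value: the integral is nonzero (none).

0.089969 (none)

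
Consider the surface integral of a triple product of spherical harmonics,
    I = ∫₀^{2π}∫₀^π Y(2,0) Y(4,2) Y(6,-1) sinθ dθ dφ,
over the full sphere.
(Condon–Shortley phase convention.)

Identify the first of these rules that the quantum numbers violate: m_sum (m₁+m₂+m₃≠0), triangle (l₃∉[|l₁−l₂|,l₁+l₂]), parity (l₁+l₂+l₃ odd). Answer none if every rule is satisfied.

m_sum

m₁+m₂+m₃ = 0 + 2 − 1 = 1  ✗
triangle: |2−4|=2 ≤ l₃=6 ≤ 2+4=6
parity: l₁+l₂+l₃ = 12 is even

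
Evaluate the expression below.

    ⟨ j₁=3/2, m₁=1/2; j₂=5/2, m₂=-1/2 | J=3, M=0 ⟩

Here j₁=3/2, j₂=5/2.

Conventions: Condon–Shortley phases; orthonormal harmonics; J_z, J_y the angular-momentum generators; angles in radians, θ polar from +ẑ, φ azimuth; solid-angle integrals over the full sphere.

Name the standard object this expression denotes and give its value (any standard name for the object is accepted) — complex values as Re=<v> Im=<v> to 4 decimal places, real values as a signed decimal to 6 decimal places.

This is a Clebsch–Gordan (vector-coupling) coefficient.
triangle: 1!*2!*4!/8! = 48/40320
(j±m)!: 2!*1!*2!*3!*3!*3! = 864
prefactor² = (2J+1)*Δ*N² = 36/5
  k=0: +1/(0!*1!*1!*2!*1!*2!) = 1/4
  k=1: −1/(1!*0!*0!*1!*2!*3!) = -1/12
Σ = 1/6  ⇒  CG² = 36/5*(1/6)² = 1/5
CG = +√(1/5) = +0.447214

Clebsch–Gordan coefficient, +√(1/5) ≈ +0.447214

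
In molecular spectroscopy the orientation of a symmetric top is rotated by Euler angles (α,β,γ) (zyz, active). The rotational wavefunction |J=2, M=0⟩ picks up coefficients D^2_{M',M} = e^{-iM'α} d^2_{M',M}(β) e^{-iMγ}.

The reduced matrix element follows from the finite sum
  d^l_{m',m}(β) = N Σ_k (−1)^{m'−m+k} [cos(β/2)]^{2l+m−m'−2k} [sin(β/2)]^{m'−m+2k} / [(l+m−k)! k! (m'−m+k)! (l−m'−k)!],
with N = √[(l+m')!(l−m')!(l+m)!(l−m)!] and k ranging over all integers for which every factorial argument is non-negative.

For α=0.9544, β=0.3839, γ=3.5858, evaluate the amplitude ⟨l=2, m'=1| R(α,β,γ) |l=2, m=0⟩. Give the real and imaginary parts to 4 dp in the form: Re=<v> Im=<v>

Re=-0.2459 Im=0.3471

D^2_{1,0}(0.9544,0.3839,3.5858) = e^{-i·1·0.9544}·d^2_{1,0}(0.3839)·e^{-i·0·3.5858}. Compute d first:
Half-angle: c=0.981634, s=0.190773. N=√(6·1·2·2)=4.898979
k: max(0,(0)−(1))=0 … min(2+(0),2−(1))=1
  k=0: (−1)^1·4.8990/(2)·0.9816^3·0.1908^1 = -0.442021
  k=1: (−1)^2·4.8990/(2)·0.9816^1·0.1908^3 = +0.016695
d^2_{1,0}(0.3839) = -0.442021 +0.016695 = -0.425326
Phases: e^{-i·(1)·0.9544}=+0.578098-0.815967i, e^{-i·(0)·3.5858}=+1.000000+0.000000i ⇒ D=-0.245880+0.347052i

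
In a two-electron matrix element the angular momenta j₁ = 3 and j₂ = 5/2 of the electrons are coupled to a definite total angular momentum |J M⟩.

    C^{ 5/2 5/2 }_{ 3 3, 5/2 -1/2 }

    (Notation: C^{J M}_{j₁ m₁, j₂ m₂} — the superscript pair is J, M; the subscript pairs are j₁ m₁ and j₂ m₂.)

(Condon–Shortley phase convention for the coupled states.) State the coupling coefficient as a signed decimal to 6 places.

j₁+j₂−J=3  J+j₁−j₂=3  J−j₁+j₂=2  j₁+j₂+J+1=9
(j₁±m₁, j₂±m₂, J±M) = (6,0,2,3,5,0)
P² = 8640/7
sum k=0..0:
  [0] +1/72 = 1/72
S = 1/72
C² = P²·S² = 5/21 ; C = +0.487950

+√(5/21) ≈ +0.487950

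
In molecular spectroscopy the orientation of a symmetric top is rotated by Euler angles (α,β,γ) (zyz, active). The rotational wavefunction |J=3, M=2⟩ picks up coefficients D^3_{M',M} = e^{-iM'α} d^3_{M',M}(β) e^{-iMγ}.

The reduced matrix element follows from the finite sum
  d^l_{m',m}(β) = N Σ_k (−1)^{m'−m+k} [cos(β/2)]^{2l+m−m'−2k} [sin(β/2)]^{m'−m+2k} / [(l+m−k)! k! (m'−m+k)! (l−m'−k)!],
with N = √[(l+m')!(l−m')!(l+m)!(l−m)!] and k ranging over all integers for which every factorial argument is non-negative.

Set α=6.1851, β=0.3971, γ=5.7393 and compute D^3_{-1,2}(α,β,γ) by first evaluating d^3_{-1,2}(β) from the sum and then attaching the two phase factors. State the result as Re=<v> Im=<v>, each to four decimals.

Re=0.0246 Im=0.0375

First d^3_{-1,2}(β=0.3971), then the phase factors e^{-i(-1)α} and e^{-i(2)γ}:
Half-angle: c=0.980354, s=0.197248. N=√(2·24·120·1)=75.894664
The bounds max(0,m−m')=3 and min(l+m,l−m')=4 give 2 terms
  k=3: (−1)^0·75.8947/(12)·0.9804^3·0.1972^3 = +0.045732
  k=4: (−1)^1·75.8947/(24)·0.9804^1·0.1972^5 = -0.000926
d^3_{-1,2}(0.3971) = +0.045732 -0.000926 = +0.044806
Attach z-rotation phases: D = e^{-i(-1)(6.1851)}·(+0.044806)·e^{-i(2)(5.7393)} = +0.024596+0.037451i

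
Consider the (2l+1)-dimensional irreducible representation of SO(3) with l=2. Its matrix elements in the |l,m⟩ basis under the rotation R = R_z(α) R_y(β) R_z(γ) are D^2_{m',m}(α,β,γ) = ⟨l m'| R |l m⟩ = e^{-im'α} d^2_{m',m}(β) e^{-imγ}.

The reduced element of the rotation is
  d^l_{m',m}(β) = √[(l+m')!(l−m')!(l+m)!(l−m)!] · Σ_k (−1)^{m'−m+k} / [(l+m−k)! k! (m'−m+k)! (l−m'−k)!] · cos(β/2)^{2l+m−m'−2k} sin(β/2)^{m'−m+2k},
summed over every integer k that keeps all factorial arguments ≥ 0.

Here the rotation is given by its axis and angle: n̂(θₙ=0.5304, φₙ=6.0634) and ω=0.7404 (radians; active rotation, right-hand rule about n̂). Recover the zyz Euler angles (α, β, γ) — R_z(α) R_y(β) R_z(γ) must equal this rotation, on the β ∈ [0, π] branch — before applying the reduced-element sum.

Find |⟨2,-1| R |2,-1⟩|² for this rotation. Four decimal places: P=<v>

Axis–angle → zyz. n̂ = (sinθₙcosφₙ, sinθₙsinφₙ, cosθₙ) = (+0.493709, -0.110292, +0.862605), ω = 0.7404.
R = I cosω + sinω [n̂]ₓ + (1−cosω) n̂n̂ᵀ gives
  R = [+0.802012, -0.596154, +0.037094; +0.567643, +0.741383, -0.357955; +0.185896, +0.308141, +0.933002]
β = atan2(√(R₁₃²+R₂₃²), R₃₃) = 0.368131; α = atan2(R₂₃, R₁₃) mod 2π = 4.815648; γ = atan2(R₃₂, −R₃₁) mod 2π = 2.113626
D^2_{-1,-1}(4.8156,0.3681,2.1136) = e^{-i·-1·4.8156}·d^2_{-1,-1}(0.3681)·e^{-i·-1·2.1136}. Compute d first:
With c≡cos(β/2)=0.983108 and s≡sin(β/2)=0.183028, N=[1·6·1·6]^{1/2}=6.000000
k∈{0,1} keeps every argument non-negative
  k=0: (−1)^0·6.0000/(6)·0.9831^4·0.1830^0 = +0.934124
  k=1: (−1)^1·6.0000/(2)·0.9831^2·0.1830^2 = -0.097131
d^2_{-1,-1}(0.3681) = +0.934124 -0.097131 = +0.836993
|D^2_{-1,-1}|² = |d^2_{-1,-1}(β)|² = (+0.836993)² = 0.700557 (the z-rotation phases have unit modulus)

P=0.7006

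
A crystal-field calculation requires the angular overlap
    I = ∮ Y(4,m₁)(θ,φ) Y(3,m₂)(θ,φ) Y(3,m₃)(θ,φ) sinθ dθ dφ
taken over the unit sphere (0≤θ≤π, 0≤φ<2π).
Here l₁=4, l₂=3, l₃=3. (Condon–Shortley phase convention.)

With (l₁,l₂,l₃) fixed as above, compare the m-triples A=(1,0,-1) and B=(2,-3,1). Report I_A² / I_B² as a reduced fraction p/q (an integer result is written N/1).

Same 4,3,3: normalisation and zero-m 3j drop out of the ratio.
A: Δ: 4! 4! 2! / 11! → 1/34650; sum: t=1:−1/48 t=2:+1/24 t=3:−1/288 = 5/288; 3j²(4 3 3; 1 0 -1) = Δ·Π!·Σ² = 5/462  (sign +1)
B: Δ: 4! 4! 2! / 11! → 1/34650; sum: t=0:+1/192 = 1/192; 3j²(4 3 3; 2 -3 1) = Δ·Π!·Σ² = 3/77  (sign +1)
I_A²/I_B² = (5/462)/(3/77) = 5/18

5/18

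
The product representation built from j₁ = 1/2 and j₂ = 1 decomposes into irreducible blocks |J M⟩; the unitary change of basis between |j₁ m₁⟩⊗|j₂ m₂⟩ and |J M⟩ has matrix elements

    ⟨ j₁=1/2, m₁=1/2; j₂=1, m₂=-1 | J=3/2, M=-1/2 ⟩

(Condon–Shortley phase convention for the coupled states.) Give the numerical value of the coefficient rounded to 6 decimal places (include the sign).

+0.577350  (= +√(1/3))

triangle: 0!·1!·2!/4! = 2/24
(j±m)!: 1!·0!·0!·2!·1!·2! = 4
prefactor² = (2J+1)·Δ·N² = 4/3
  k=0: +1/(0!·0!·0!·0!·1!·2!) = 1/2
Σ = 1/2  ⇒  CG² = 4/3·(1/2)² = 1/3
CG = +√(1/3) = +0.577350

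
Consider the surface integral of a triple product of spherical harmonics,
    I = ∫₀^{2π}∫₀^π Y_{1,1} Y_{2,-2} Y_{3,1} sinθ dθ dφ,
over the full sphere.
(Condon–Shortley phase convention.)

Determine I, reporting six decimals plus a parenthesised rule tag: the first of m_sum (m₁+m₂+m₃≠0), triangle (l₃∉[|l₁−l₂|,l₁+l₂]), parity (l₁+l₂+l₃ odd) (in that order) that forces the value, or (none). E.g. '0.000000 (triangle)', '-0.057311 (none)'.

-0.082589 (none)

Rules hold: Σm=0, L=6 even, 1≤3≤3.
N = 3·5·7 = 105
Δ = 0!·2!·4!/7! = 1/105
Racah Σ t=0..0: t=0:+1/4 = 1/4
⇒ 3j(1 2 3; 0 0 0)² = 3/35, sgn -1
Racah Σ t=0..0: t=0:+1/48 = 1/48
⇒ 3j(1 2 3; 1 -2 1)² = 1/105, sgn +1
4πI² = N·(3j₀)²·(3jₘ)² = 3/35
I = -1·√(0.0857143/4π) = -0.08258890
No selection rule forces the value: the integral is nonzero (none).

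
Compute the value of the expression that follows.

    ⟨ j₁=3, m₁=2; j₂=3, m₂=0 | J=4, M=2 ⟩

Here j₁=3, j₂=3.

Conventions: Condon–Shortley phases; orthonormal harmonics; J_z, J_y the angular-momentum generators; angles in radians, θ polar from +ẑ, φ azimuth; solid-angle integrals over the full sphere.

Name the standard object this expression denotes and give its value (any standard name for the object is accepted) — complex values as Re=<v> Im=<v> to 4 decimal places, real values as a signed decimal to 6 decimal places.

This is a Clebsch–Gordan (vector-coupling) coefficient.
√[9·2!4!4!/11! · 5!1!3!3!6!2!] = √(124416/77)
  +(−1)^0/∏(0,2,1,3,3,1)! = 1/72  (running 1/72)
  +(−1)^1/∏(1,1,0,2,4,2)! = -1/96  (running 1/288)
⟨..|..⟩ = √(124416/77)·(1/288) = +0.139573

Clebsch–Gordan coefficient, +√(3/154) ≈ +0.139573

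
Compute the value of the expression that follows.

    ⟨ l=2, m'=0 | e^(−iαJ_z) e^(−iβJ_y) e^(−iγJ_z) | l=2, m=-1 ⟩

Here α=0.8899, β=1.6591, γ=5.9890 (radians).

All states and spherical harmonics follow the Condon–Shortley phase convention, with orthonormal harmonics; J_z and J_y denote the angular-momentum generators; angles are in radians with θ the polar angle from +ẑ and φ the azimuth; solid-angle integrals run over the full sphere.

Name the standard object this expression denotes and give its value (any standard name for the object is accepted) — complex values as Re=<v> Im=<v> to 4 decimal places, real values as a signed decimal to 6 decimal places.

This is a Wigner D-matrix element — the rotation-matrix element ⟨l m'| R(α,β,γ) |l m⟩ in the angular-momentum basis.
First d^2_{0,-1}(β=1.6591), then the phase factors e^{-i(0)α} and e^{-i(-1)γ}:
c=cos(1.659100/2)=0.675208, s=sin(1.659100/2)=0.737628; N=√[2·2·1·6]=4.898979
Admissible k: 0..1 (factorial args all ≥0)
  k=0: (−1)^1·4.8990/(2)·0.6752^3·0.7376^1 = -0.556192
  k=1: (−1)^2·4.8990/(2)·0.6752^1·0.7376^3 = +0.663781
d^2_{0,-1}(1.6591) = -0.556192 +0.663781 = +0.107588
D = (+1.000000+0.000000i)·(+0.107588)·(+0.957039-0.289960i) = +0.102966-0.031196i

Wigner D-matrix element, Re=0.1030 Im=-0.0312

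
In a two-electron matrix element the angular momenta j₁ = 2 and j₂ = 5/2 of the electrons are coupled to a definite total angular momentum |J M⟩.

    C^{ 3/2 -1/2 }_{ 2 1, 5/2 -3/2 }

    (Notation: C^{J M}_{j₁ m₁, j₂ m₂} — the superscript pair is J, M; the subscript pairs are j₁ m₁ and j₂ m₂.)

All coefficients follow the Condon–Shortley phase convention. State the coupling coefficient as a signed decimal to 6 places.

j₁+j₂−J=3  J+j₁−j₂=1  J−j₁+j₂=2  j₁+j₂+J+1=7
(j₁±m₁, j₂±m₂, J±M) = (3,1,1,4,1,2)
P² = 96/35
sum k=0..1:
  [0] +1/6 = 1/6
  [1] −1/4 = -1/4
S = -1/12
C² = P²·S² = 2/105 ; C = -0.138013

-0.138013  (= −√(2/105))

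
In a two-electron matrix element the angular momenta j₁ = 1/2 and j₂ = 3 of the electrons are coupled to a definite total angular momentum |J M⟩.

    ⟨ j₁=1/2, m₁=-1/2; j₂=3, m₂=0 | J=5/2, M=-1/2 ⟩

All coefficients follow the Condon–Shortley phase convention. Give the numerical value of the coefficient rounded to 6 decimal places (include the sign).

√[6·1!0!5!/7! · 0!1!3!3!2!3!] = √(432/7)
  +(−1)^1/∏(1,0,0,2,0,3)! = -1/12  (running -1/12)
⟨..|..⟩ = √(432/7)·(-1/12) = -0.654654

-0.654654  (= −√(3/7))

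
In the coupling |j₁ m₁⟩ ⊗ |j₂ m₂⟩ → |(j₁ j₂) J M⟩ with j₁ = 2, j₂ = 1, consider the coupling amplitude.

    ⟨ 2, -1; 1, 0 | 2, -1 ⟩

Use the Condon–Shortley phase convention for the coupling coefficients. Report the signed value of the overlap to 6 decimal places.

triangle: 1!·3!·1!/6! = 6/720
(j±m)!: 1!·3!·1!·1!·1!·3! = 36
prefactor² = (2J+1)·Δ·N² = 3/2
  k=0: +1/(0!·1!·3!·1!·0!·0!) = 1/6
  k=1: −1/(1!·0!·2!·0!·1!·1!) = -1/2
Σ = -1/3  ⇒  CG² = 3/2·(-1/3)² = 1/6
CG = −√(1/6) = -0.408248

-0.408248  (= −√(1/6))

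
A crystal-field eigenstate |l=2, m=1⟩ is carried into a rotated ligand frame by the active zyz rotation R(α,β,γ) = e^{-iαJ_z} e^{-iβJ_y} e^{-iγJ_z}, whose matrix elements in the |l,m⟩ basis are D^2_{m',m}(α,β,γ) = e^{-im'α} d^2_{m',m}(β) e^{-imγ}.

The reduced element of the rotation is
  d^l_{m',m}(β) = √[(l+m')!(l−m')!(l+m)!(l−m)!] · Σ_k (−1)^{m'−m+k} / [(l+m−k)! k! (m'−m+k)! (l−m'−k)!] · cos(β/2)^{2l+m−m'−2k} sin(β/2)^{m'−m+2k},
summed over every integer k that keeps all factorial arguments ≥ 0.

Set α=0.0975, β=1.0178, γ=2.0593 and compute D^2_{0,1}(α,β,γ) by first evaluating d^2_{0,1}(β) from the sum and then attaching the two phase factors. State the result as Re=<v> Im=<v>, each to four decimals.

First d^2_{0,1}(β=1.0178), then the phase factors e^{-i(0)α} and e^{-i(1)γ}:
With c≡cos(β/2)=0.873281 and s≡sin(β/2)=0.487217, N=[2·2·6·1]^{1/2}=4.898979
The bounds max(0,m−m')=1 and min(l+m,l−m')=2 give 2 terms
  k=1: (−1)^0·4.8990/(2)·0.8733^3·0.4872^1 = +0.794804
  k=2: (−1)^1·4.8990/(2)·0.8733^1·0.4872^3 = -0.247398
d^2_{0,1}(1.0178) = +0.794804 -0.247398 = +0.547406
Phases: e^{-i·(0)·0.0975}=+1.000000+0.000000i, e^{-i·(1)·2.0593}=-0.469305-0.883036i ⇒ D=-0.256900-0.483379i

Re=-0.2569 Im=-0.4834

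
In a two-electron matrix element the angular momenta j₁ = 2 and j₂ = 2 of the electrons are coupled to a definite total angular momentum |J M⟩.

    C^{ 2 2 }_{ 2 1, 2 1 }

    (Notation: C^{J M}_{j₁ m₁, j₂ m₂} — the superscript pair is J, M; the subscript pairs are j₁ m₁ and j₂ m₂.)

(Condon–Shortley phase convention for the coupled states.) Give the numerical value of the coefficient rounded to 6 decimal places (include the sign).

−√(3/7) = -0.654654

j₁+j₂−J=2  J+j₁−j₂=2  J−j₁+j₂=2  j₁+j₂+J+1=7
(j₁±m₁, j₂±m₂, J±M) = (3,1,3,1,4,0)
P² = 48/7
sum k=1..1:
  [1] −1/4 = -1/4
S = -1/4
C² = P²·S² = 3/7 ; C = -0.654654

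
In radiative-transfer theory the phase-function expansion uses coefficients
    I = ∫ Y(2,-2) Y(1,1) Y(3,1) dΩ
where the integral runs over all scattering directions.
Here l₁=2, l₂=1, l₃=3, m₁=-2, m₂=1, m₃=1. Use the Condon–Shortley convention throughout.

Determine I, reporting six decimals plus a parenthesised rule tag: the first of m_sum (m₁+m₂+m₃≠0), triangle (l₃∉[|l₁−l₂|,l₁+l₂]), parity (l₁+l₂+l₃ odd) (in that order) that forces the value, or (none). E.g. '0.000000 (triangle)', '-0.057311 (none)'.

Checks pass: Σm=0; 6 even; l₃=3∈[1,3].
(2·2+1)(2·1+1)(2·3+1) = 105
Δ: 0! 4! 2! / 7! → 1/105
sum: t=0:+1/4 = 1/4
3j²(2 1 3; 0 0 0) = Δ·Π!·Σ² = 3/35  (sign -1)
sum: t=0:+1/48 = 1/48
3j²(2 1 3; -2 1 1) = Δ·Π!·Σ² = 1/105  (sign +1)
combine: 4πI² = 105·3/35·1/105 = 3/35
take √, sign -1: I = -0.08258890
No selection rule forces the value: the integral is nonzero (none).

-0.082589 (none)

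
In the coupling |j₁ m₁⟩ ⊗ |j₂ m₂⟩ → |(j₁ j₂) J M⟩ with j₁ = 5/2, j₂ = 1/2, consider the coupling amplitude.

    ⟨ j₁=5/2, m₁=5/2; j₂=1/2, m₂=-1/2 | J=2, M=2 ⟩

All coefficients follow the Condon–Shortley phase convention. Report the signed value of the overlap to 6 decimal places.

j₁+j₂−J=1  J+j₁−j₂=4  J−j₁+j₂=0  j₁+j₂+J+1=6
(j₁±m₁, j₂±m₂, J±M) = (5,0,0,1,4,0)
P² = 480
sum k=0..0:
  [0] +1/24 = 1/24
S = 1/24
C² = P²·S² = 5/6 ; C = +0.912871

+0.912871  (= +√(5/6))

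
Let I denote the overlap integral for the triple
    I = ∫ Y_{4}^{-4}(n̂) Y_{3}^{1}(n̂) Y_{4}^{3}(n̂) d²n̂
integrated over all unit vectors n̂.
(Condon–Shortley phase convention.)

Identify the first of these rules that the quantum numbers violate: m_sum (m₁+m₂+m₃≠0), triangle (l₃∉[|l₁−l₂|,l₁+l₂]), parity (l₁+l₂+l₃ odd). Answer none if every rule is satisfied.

m₁+m₂+m₃ = -4 + 1 + 3 = 0  ✓
triangle: |4−3|=1 ≤ l₃=4 ≤ 4+3=7  ✓
parity: l₁+l₂+l₃ = 11 is odd  ✗

parity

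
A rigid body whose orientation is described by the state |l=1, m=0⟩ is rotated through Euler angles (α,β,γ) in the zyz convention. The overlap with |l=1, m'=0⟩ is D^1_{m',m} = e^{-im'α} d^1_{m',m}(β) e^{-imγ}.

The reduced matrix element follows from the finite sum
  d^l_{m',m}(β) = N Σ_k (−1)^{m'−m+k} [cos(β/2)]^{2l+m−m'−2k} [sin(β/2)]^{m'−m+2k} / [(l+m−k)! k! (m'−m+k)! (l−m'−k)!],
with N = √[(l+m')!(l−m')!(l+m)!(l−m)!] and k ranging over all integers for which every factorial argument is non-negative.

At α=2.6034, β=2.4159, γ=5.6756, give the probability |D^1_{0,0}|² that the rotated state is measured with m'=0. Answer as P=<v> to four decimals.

Split into d^1_{0,0}(β=2.4159) × two z-phases.
Half-angle: c=0.354937, s=0.934890. N=√(1·1·1·1)=1.000000
The bounds max(0,m−m')=0 and min(l+m,l−m')=1 give 2 terms
  k=0: (−1)^0·1.0000/(1)·0.3549^2·0.9349^0 = +0.125980
  k=1: (−1)^1·1.0000/(1)·0.3549^0·0.9349^2 = -0.874020
d^1_{0,0}(2.4159) = +0.125980 -0.874020 = -0.748040
|D^1_{0,0}|² = |d^1_{0,0}(β)|² = (-0.748040)² = 0.559564 (the z-rotation phases have unit modulus)

P=0.5596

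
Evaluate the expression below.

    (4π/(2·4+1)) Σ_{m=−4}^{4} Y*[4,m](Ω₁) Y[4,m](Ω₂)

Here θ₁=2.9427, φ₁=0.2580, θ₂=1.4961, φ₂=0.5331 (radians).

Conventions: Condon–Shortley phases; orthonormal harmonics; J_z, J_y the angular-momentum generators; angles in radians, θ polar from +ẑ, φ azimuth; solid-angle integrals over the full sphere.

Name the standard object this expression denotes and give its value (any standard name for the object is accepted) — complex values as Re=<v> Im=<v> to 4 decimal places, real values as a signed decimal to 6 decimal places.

Legendre polynomial (addition theorem), +0.324937

This sum is the spherical-harmonic addition theorem: it equals the Legendre polynomial P_l(cos γ) of the angle γ between the two directions.
Summing Y*_{l m}(θ₁,φ₁)·Y_{l m}(θ₂,φ₂) over m ∈ [−4, 4]; prefactor 4π/(2·4+1) = 1.396263:
  m=-4: (0.000346, 0.000579) × (-0.233051, -0.370400) = (0.000134, -0.000263)  (running Σ = (0.000134, -0.000263))
  m=-3: (-0.006768, -0.006616) × (-0.002640, -0.092591) = (-0.000595, 0.000644)  (running Σ = (-0.000461, 0.000381))
  m=-2: (0.065051, 0.036901) × (-0.154556, 0.279848) = (-0.020381, 0.012501)  (running Σ = (-0.020842, 0.012882))
  m=-1: (-0.330184, -0.087129) × (-0.089781, 0.052979) = (0.034260, -0.009670)  (running Σ = (0.013419, 0.003212))
  m=0: (0.686735, -0.000000) × (0.299797, 0.000000) = (0.205881, 0.000000)  (running Σ = (0.219300, 0.003212))
  m=1: (0.330184, -0.087129) × (0.089781, 0.052979) = (0.034260, 0.009670)  (running Σ = (0.253560, 0.012882))
  m=2: (0.065051, -0.036901) × (-0.154556, -0.279848) = (-0.020381, -0.012501)  (running Σ = (0.233180, 0.000381))
  m=3: (0.006768, -0.006616) × (0.002640, -0.092591) = (-0.000595, -0.000644)  (running Σ = (0.232585, -0.000263))
  m=4: (0.000346, -0.000579) × (-0.233051, 0.370400) = (0.000134, 0.000263)  (running Σ = (0.232719, 0.000000))
Σ over m = (0.232719, 0.000000); ×(4π/9) → (0.324937, 0.000000). Real part: 0.324937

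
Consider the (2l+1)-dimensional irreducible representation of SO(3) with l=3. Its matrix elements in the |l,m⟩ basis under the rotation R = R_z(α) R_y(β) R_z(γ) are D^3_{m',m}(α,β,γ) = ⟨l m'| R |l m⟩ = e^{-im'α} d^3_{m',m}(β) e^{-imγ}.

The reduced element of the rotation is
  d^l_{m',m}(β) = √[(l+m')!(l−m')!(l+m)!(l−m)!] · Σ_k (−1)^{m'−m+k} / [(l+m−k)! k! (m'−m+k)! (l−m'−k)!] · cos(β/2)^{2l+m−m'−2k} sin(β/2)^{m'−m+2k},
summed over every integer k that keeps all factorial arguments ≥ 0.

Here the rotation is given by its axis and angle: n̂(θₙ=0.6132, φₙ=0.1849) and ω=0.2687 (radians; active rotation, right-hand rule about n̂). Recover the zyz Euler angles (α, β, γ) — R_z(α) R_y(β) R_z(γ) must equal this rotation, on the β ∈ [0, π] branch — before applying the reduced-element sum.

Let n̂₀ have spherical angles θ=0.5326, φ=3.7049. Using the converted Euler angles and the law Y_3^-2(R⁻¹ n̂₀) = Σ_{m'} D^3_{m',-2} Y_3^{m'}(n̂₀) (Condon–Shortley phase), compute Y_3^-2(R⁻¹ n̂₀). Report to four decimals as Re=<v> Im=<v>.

Axis–angle → zyz. n̂ = (sinθₙcosφₙ, sinθₙsinφₙ, cosθₙ) = (+0.565678, +0.105802, +0.817811), ω = 0.2687.
R = I cosω + sinω [n̂]ₓ + (1−cosω) n̂n̂ᵀ gives
  R = [+0.975599, -0.214963, +0.044688; +0.219259, +0.964519, -0.147070; -0.011488, +0.153280, +0.988116]
β = atan2(√(R₁₃²+R₂₃²), R₃₃) = 0.154322; α = atan2(R₂₃, R₁₃) mod 2π = 5.007381; γ = atan2(R₃₂, −R₃₁) mod 2π = 1.495988
Need the full column D^3_{m',-2} for m'=−3..3 at α=5.0074, β=0.1543, γ=1.4960.
cos(β/2)=0.997025, sin(β/2)=0.077084
d^3_{-3,-2}: single k=1 term ⇒ +0.186025;  D = +0.124795-0.137954i
d^3_{-2,-2}: k∈[0..1] ⇒ +0.982280 -0.029358 = +0.952922;  D = +0.862008+0.406204i
d^3_{-1,-2}: k∈[0..1] ⇒ -0.240157 +0.002871 = -0.237286;  D = +0.034374-0.234783i
d^3_{0,-2}: k∈[0..1] ⇒ +0.032160 -0.000192 = +0.031968;  D = -0.031611+0.004765i
d^3_{1,-2}: k∈[0..1] ⇒ -0.002871 +0.000009 = -0.002863;  D = +0.001231+0.002584i
d^3_{2,-2}: k∈[0..1] ⇒ +0.000175 -0.000000 = +0.000175;  D = +0.000129-0.000118i
d^3_{3,-2}: single k=0 term ⇒ -0.000007;  D = -0.000006-0.000003i
Y_3^{m'}(θ=0.5326,φ=3.7049) and Σ D·Y over m':
  (+0.1248-0.1380i)·(+0.0065+0.0542i)  (+0.8620+0.4062i)·(+0.0975-0.2050i)  (+0.0344-0.2348i)·(-0.3761+0.2375i)  (-0.0316+0.0048i)·(+0.2285+0.0000i)  (+0.0012+0.0026i)·(+0.3761+0.2375i)  (+0.0001-0.0001i)·(+0.0975+0.2050i)  (-0.0000-0.0000i)·(-0.0065+0.0542i)
Y_3^-2(R⁻¹ n̂) = +0.211148-0.032355i

Re=0.2111 Im=-0.0324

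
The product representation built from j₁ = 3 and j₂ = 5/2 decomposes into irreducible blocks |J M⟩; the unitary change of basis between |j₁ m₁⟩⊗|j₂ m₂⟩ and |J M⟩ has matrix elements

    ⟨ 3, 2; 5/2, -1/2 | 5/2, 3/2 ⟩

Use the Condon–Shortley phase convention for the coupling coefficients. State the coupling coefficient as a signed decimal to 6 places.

−√(1/14) = -0.267261

√[6·3!3!2!/9! · 5!1!2!3!4!1!] = √(288/7)
  +(−1)^0/∏(0,3,1,2,2,0)! = 1/24  (running 1/24)
  +(−1)^1/∏(1,2,0,1,3,1)! = -1/12  (running -1/24)
⟨..|..⟩ = √(288/7)·(-1/24) = -0.267261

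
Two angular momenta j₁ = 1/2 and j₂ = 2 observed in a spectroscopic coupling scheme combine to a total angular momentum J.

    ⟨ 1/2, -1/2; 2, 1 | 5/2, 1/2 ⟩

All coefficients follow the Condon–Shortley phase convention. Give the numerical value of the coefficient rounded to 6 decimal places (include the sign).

√[6·0!1!4!/6! · 0!1!3!1!3!2!] = √(72/5)
  +(−1)^0/∏(0,0,1,3,0,1)! = 1/6  (running 1/6)
⟨..|..⟩ = √(72/5)·(1/6) = +0.632456

+0.632456  (= +√(2/5))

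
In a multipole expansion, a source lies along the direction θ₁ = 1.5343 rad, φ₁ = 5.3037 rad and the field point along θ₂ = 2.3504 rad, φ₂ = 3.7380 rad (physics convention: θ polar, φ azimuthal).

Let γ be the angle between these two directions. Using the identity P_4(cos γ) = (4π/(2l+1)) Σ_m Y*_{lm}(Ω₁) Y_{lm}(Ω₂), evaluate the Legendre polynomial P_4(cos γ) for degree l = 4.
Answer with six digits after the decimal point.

0.373181

Summing Y*_{l m}(θ₁,φ₁)·Y_{l m}(θ₂,φ₂) over m ∈ [−4, 4]; prefactor 4π/(2·4+1) = 1.396263:
  term(m=-4) = +0.049956-0.001019i   from Y*(Ω₁)=-0.314897+0.309248i, Y(Ω₂)=-0.082374-0.077662i
  term(m=-3) = +0.000221+0.014425i   from Y*(Ω₁)=-0.044643-0.009195i, Y(Ω₂)=-0.068588-0.309002i
  term(m=-2) = +0.137719-0.001404i   from Y*(Ω₁)=+0.125270+0.306341i, Y(Ω₂)=+0.153573-0.386763i
  term(m=-1) = +0.000029+0.005606i   from Y*(Ω₁)=-0.028759+0.042831i, Y(Ω₂)=+0.089909-0.061037i
  term(m=+0) = -0.108579+0.000000i   from Y*(Ω₁)=+0.313138-0.000000i, Y(Ω₂)=-0.346744+0.000000i
  term(m=+1) = +0.000029-0.005606i   from Y*(Ω₁)=+0.028759+0.042831i, Y(Ω₂)=-0.089909-0.061037i
  term(m=+2) = +0.137719+0.001404i   from Y*(Ω₁)=+0.125270-0.306341i, Y(Ω₂)=+0.153573+0.386763i
  term(m=+3) = +0.000221-0.014425i   from Y*(Ω₁)=+0.044643-0.009195i, Y(Ω₂)=+0.068588-0.309002i
  term(m=+4) = +0.049956+0.001019i   from Y*(Ω₁)=-0.314897-0.309248i, Y(Ω₂)=-0.082374+0.077662i
Σ over m = +0.267271+0.000000i; ×(4π/9) → +0.373181+0.000000i. Real part: 0.373181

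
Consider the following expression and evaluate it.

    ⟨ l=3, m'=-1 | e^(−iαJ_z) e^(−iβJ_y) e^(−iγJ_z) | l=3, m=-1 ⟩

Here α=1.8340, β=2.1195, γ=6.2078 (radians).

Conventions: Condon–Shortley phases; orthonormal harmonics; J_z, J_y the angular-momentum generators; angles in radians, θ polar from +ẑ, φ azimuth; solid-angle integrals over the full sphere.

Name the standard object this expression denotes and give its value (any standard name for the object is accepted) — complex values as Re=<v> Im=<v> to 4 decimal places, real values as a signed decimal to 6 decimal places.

Wigner D-matrix element, Re=-0.0926 Im=0.4874

This is a Wigner D-matrix element — the rotation-matrix element ⟨l m'| R(α,β,γ) |l m⟩ in the angular-momentum basis.
Split into d^3_{-1,-1}(β=2.1195) × two z-phases.
c=cos(2.119500/2)=0.489090, s=sin(2.119500/2)=0.872233; N=√[2·24·2·24]=48.000000
Admissible k: 0..2 (factorial args all ≥0)
  k=0: (−1)^0·48.0000/(48)·0.4891^6·0.8722^0 = +0.013688
  k=1: (−1)^1·48.0000/(6)·0.4891^4·0.8722^2 = -0.348266
  k=2: (−1)^2·48.0000/(8)·0.4891^2·0.8722^4 = +0.830729
d^3_{-1,-1}(2.1195) = +0.013688 -0.348266 +0.830729 = +0.496151
Attach z-rotation phases: D = e^{-i(-1)(1.8340)}·(+0.496151)·e^{-i(-1)(6.2078)} = -0.092639+0.487426i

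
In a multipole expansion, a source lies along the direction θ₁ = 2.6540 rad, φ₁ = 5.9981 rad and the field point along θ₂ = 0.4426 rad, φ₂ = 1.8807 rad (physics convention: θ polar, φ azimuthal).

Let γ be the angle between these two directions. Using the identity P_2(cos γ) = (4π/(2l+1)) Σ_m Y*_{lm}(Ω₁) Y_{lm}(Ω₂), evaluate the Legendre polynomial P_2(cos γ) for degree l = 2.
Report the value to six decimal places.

Addition theorem: P_2(cos γ) = (4π/5) Σ_m Y*_{lm}(Ω₁) Y_{lm}(Ω₂), m = −2…2:
  term(m=-2) = -0.00223 + 0.00558j   from Y*(Ω₁)=0.07137 - 0.04576j, Y(Ω₂)=-0.05768 + 0.04116j
  term(m=-1) = 0.05359 + 0.07918j   from Y*(Ω₁)=-0.30685 + 0.08993j, Y(Ω₂)=-0.09118 - 0.28475j
  term(m=+0) = 0.19345 + 0.00000j   from Y*(Ω₁)=0.42310 + 0.00000j, Y(Ω₂)=0.45722 + 0.00000j
  term(m=+1) = 0.05359 - 0.07918j   from Y*(Ω₁)=0.30685 + 0.08993j, Y(Ω₂)=0.09118 - 0.28475j
  term(m=+2) = -0.00223 - 0.00558j   from Y*(Ω₁)=0.07137 + 0.04576j, Y(Ω₂)=-0.05768 - 0.04116j
Accumulated sum 0.29616 + 0.00000j; after 4π/(2l+1) scaling, 0.74434 + 0.00000j ⇒ P_2 = 0.744336

0.744336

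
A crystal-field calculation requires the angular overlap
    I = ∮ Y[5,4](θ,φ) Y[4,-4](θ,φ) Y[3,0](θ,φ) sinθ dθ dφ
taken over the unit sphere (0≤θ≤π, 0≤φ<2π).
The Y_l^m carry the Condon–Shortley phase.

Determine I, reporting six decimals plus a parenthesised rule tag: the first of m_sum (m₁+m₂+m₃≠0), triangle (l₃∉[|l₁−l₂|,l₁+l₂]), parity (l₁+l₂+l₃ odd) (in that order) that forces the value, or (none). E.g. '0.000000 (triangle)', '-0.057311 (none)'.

-0.207724 (none)

Checks pass: Σm=0; 12 even; l₃=3∈[1,9].
(2·5+1)(2·4+1)(2·3+1) = 693
Δ: 6! 4! 2! / 13! → 1/180180
sum: t=2:+1/576 t=3:−1/144 t=4:+1/576 = -1/288
3j²(5 4 3; 0 0 0) = Δ·Π!·Σ² = 20/1001  (sign +1)
sum: t=0:+1/8640 = 1/8640
3j²(5 4 3; 4 -4 0) = Δ·Π!·Σ² = 28/715  (sign -1)
combine: 4πI² = 693·20/1001·28/715 = 1008/1859
take √, sign -1: I = -0.20772350
No selection rule forces the value: the integral is nonzero (none).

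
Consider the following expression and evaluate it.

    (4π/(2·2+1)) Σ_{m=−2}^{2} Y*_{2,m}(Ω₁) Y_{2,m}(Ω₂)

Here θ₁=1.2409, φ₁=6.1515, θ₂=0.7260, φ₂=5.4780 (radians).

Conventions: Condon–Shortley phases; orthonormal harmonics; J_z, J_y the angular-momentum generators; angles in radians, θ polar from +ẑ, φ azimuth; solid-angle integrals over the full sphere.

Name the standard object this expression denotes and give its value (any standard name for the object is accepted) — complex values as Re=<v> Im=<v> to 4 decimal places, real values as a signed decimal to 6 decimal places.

Legendre polynomial (addition theorem), +0.306364

This sum is the spherical-harmonic addition theorem: it equals the Legendre polynomial P_l(cos γ) of the angle γ between the two directions.
Addition theorem: P_2(cos γ) = (4π/5) Σ_m Y*_{lm}(Ω₁) Y_{lm}(Ω₂), m = −2…2:
  [-2]  conj(Y_{2,-2})(Ω₁) = (0.333817, -0.090008) ; Y_{2,-2}(Ω₂) = (-0.006736, 0.170114) ; Δ = (0.013063, 0.057393)
  [-1]  conj(Y_{2,-1})(Ω₁) = (0.234718, -0.031089) ; Y_{2,-1}(Ω₂) = (0.265793, 0.276525) ; Δ = (0.070983, 0.056642)
  [+0]  conj(Y_{2,0})(Ω₁) = (-0.216100, -0.000000) ; Y_{2,0}(Ω₂) = (0.213765, 0.000000) ; Δ = (-0.046194, -0.000000)
  [+1]  conj(Y_{2,1})(Ω₁) = (-0.234718, -0.031089) ; Y_{2,1}(Ω₂) = (-0.265793, 0.276525) ; Δ = (0.070983, -0.056642)
  [+2]  conj(Y_{2,2})(Ω₁) = (0.333817, 0.090008) ; Y_{2,2}(Ω₂) = (-0.006736, -0.170114) ; Δ = (0.013063, -0.057393)
Σ over m = (0.121898, -0.000000); ×(4π/5) → (0.306364, -0.000000). Real part: 0.306364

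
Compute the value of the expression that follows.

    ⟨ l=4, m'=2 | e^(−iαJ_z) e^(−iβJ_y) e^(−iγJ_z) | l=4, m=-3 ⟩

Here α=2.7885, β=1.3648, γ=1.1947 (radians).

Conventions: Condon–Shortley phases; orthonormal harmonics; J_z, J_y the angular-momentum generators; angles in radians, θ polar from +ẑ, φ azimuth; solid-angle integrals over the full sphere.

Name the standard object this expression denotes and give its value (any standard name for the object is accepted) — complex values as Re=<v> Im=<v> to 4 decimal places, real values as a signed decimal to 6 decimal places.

This is a Wigner D-matrix element — the rotation-matrix element ⟨l m'| R(α,β,γ) |l m⟩ in the angular-momentum basis.
First d^4_{2,-3}(β=1.3648), then the phase factors e^{-i(2)α} and e^{-i(-3)γ}:
With c≡cos(β/2)=0.776061 and s≡sin(β/2)=0.630657, N=[720·2·1·5040]^{1/2}=2693.993318
k∈{0,1} keeps every argument non-negative
  k=0: (−1)^5·2693.9933/(240)·0.7761^3·0.6307^5 = -0.523409
  k=1: (−1)^6·2693.9933/(720)·0.7761^1·0.6307^7 = +0.115216
d^4_{2,-3}(1.3648) = -0.523409 +0.115216 = -0.408192
Attach z-rotation phases: D = e^{-i(2)(2.7885)}·(-0.408192)·e^{-i(-3)(1.1947)} = +0.167228+0.372365i

Wigner D-matrix element, Re=0.1672 Im=0.3724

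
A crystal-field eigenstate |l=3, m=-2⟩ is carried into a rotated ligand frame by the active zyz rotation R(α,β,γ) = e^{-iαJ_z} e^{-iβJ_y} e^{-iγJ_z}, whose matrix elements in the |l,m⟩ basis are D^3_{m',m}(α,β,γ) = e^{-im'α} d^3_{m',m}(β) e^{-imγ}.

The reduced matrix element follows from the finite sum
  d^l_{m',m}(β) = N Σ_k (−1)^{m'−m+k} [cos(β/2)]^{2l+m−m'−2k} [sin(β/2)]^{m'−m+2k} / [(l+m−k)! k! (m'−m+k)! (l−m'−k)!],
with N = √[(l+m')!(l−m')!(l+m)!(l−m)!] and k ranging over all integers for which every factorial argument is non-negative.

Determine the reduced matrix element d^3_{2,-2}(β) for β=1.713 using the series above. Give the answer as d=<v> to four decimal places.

d^3_{2,-2}(β=1.7130) via the finite sum:
With c≡cos(β/2)=0.655086 and s≡sin(β/2)=0.755554, N=[120·1·1·120]^{1/2}=120.000000
Admissible k: 0..1 (factorial args all ≥0)
  k=0: (−1)^4·120.0000/(24)·0.6551^2·0.7556^4 = +0.699245
  k=1: (−1)^5·120.0000/(120)·0.6551^0·0.7556^6 = -0.186035
d^3_{2,-2}(1.7130) = +0.699245 -0.186035 = +0.513210

d=0.5132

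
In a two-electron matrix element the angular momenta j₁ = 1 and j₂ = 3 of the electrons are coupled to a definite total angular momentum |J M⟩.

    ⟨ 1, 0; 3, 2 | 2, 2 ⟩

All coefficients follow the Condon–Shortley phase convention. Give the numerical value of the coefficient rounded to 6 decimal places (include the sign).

triangle: 2!×0!×4!/7! = 48/5040
(j±m)!: 1!×1!×5!×1!×4!×0! = 2880
prefactor² = (2J+1)×Δ×N² = 960/7
  k=1: −1/(1!×1!×0!×4!×0!×0!) = -1/24
Σ = -1/24  ⇒  CG² = 960/7×(-1/24)² = 5/21
CG = −√(5/21) = -0.487950

-0.487950  (= −√(5/21))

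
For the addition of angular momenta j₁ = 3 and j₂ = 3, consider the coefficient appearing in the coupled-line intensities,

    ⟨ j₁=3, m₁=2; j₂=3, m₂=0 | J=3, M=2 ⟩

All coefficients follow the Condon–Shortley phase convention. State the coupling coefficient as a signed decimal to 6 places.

triangle: 3!*3!*3!/10! = 216/3628800
(j±m)!: 5!*1!*3!*3!*5!*1! = 518400
prefactor² = (2J+1)*Δ*N² = 216
  k=0: +1/(0!*3!*1!*3!*2!*0!) = 1/72
  k=1: −1/(1!*2!*0!*2!*3!*1!) = -1/24
Σ = -1/36  ⇒  CG² = 216*(-1/36)² = 1/6
CG = −√(1/6) = -0.408248

−√(1/6) = -0.408248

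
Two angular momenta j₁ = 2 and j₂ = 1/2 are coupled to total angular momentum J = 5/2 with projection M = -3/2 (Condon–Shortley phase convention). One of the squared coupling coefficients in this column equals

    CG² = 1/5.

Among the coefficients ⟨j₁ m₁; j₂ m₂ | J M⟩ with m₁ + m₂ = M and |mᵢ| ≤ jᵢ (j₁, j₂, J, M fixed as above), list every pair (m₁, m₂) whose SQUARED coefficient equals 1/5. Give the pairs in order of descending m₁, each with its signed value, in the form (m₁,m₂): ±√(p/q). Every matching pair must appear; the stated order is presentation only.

Admissible pairs with m₁+m₂ = M = -3/2: (-2,1/2), (-1,-1/2)
  (m₁,m₂)=(-1,-1/2): CG² = 4/5, CG = +√(4/5)
  (m₁,m₂)=(-2,1/2): CG² = 1/5, CG = +√(1/5)   ← matches the target
Pairs with CG² = 1/5: (-2,1/2): +√(1/5)

(-2,1/2): +√(1/5)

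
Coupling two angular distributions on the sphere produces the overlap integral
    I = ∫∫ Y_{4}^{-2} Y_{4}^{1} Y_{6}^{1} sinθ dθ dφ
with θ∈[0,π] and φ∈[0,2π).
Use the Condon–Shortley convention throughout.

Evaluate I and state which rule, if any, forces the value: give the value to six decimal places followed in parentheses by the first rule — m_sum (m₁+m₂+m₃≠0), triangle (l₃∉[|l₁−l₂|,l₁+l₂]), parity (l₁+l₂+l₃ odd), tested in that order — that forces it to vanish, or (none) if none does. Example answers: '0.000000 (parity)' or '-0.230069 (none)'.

0.097783 (none)

m-sum 0 ✓  L=14 even ✓  0≤6≤8 ✓
Π(2lᵢ+1) = 9×9×13 = 1053
triangle coeff Δ(4,4,6) = 1/1261260
Σ_t [0,2]: t=0:+1/4608 t=1:−1/1296 t=2:+1/4608 = -7/20736
(3j)²=20/1287 [(4 4 6; 0 0 0)], sign=-1
Σ_t [0,2]: t=0:+1/172800 t=1:−1/5760 t=2:+1/3456 = 7/57600
(3j)²=21/2860 [(4 4 6; -2 1 1)], sign=-1
⇒ 4πI² = 189/1573
I = (+1)√(189/1573/(4π)) = 0.09778261
No selection rule forces the value: the integral is nonzero (none).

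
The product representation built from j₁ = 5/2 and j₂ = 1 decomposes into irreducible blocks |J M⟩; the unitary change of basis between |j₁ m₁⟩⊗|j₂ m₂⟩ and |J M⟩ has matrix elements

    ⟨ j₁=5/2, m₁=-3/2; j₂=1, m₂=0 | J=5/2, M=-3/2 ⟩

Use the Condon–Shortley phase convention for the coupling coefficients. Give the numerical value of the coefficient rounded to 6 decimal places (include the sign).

√[6·1!4!1!/7! · 1!4!1!1!1!4!] = √(576/35)
  +(−1)^0/∏(0,1,4,1,0,0)! = 1/24  (running 1/24)
  +(−1)^1/∏(1,0,3,0,1,1)! = -1/6  (running -1/8)
⟨..|..⟩ = √(576/35)·(-1/8) = -0.507093

−√(9/35) = -0.507093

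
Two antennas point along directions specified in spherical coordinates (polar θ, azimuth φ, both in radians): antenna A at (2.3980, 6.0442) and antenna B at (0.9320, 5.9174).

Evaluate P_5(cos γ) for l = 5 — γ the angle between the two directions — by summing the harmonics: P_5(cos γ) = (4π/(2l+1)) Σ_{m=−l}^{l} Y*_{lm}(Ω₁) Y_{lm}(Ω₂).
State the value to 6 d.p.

Expand P_5 via completeness: Σ_{m} conj(Y_{5,m}) at Ω₁ times Y_{5,m} at Ω₂ —
  m=-5: (+0.024218-0.061370i) × (-0.039511+0.149653i) = +0.008227+0.006049i  (running Σ = +0.008227+0.006049i)
  m=-4: (-0.130855+0.185303i) × (+0.039058+0.361404i) = -0.072080-0.040054i  (running Σ = -0.063853-0.034005i)
  m=-3: (+0.313526-0.273300i) × (+0.179504+0.350387i) = +0.152040+0.060797i  (running Σ = +0.088187+0.026792i)
  m=-2: (-0.317363+0.164405i) × (+0.032212+0.028918i) = -0.014977-0.003882i  (running Σ = +0.073210+0.022910i)
  m=-1: (-0.088701+0.021611i) × (-0.317679-0.121678i) = +0.030808+0.003928i  (running Σ = +0.104018+0.026838i)
  m=0: (+0.381546-0.000000i) × (-0.134074+0.000000i) = -0.051156+0.000000i  (running Σ = +0.052862+0.026838i)
  m=1: (+0.088701+0.021611i) × (+0.317679-0.121678i) = +0.030808-0.003928i  (running Σ = +0.083670+0.022910i)
  m=2: (-0.317363-0.164405i) × (+0.032212-0.028918i) = -0.014977+0.003882i  (running Σ = +0.068693+0.026792i)
  m=3: (-0.313526-0.273300i) × (-0.179504+0.350387i) = +0.152040-0.060797i  (running Σ = +0.220733-0.034005i)
  m=4: (-0.130855-0.185303i) × (+0.039058-0.361404i) = -0.072080+0.040054i  (running Σ = +0.148653+0.006049i)
  m=5: (-0.024218-0.061370i) × (+0.039511+0.149653i) = +0.008227-0.006049i  (running Σ = +0.156880+0.000000i)
Total Σ_m = +0.156880+0.000000i. Multiply by 1.142397: +0.179219+0.000000i. P_5(cos γ) = 0.179219

0.179219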